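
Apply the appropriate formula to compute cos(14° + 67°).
cos(14° + 67°) = cos 14° cos 67° - sin 14° sin 67° = 0.1564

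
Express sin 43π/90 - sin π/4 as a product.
sin 43π/90 - sin π/4 = 2 cos(131π/360) sin(41π/360)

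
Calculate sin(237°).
sin(237°) = -0.8387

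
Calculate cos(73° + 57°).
cos(73° + 57°) = cos 73° cos 57° - sin 73° sin 57° = -0.6428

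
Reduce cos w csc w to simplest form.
cos w csc w = cot w (using Reciprocal + quotient)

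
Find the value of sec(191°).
sec(191°) = -1.019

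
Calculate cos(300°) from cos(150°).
cos(300°) = cos²150° - sin²150° = 1/2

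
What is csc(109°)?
csc(109°) = 1.058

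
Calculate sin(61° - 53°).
sin(61° - 53°) = sin 61° cos 53° - cos 61° sin 53° = 0.1392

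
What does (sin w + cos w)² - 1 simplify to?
(sin w + cos w)² - 1 = sin(2w) (using Pythagorean + double angle)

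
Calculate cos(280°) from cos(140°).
cos(280°) = cos²140° - sin²140° = 0.1736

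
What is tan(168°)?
tan(168°) = -0.2126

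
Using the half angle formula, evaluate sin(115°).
sin(115°) = √((1 - cos 230°)/2) = 0.9063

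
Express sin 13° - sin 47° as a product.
sin 13° - sin 47° = 2 cos(30°) sin(-17°)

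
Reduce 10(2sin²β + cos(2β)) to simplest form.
10(2sin²β + cos(2β)) = 10 (using Double angle)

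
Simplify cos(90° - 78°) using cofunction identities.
cos(90° - 78°) = sin(78°)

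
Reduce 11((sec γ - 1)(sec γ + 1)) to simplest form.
11((sec γ - 1)(sec γ + 1)) = 11(tan²γ) (using Diff. of squares)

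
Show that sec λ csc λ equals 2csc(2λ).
RHS = 2/sin(2λ) = 2/(2 sin λ cos λ) = 1/(sin λ cos λ) = (1/cos λ)(1/sin λ) = sec λ csc λ = LHS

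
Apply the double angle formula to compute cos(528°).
cos(528°) = 2cos²264° - 1 = -0.9781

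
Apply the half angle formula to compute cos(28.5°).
cos(28.5°) = √((1 + cos 57°)/2) = 0.8788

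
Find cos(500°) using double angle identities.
cos(500°) = cos²250° - sin²250° = -0.766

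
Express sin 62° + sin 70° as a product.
sin 62° + sin 70° = 2 sin(66°) cos(-4°)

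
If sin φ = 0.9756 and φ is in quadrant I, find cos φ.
cos φ = 0.2196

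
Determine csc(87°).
csc(87°) = 1.001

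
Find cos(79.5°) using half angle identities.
cos(79.5°) = √((1 + cos 159°)/2) = 0.1822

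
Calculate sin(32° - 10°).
sin(32° - 10°) = sin 32° cos 10° - cos 32° sin 10° = 0.3746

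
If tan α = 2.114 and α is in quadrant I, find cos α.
cos α = 0.4276 (using tan²α + 1 = sec²α)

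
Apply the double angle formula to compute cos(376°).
cos(376°) = cos²188° - sin²188° = 0.9613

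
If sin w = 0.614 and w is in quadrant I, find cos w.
cos w = 0.7893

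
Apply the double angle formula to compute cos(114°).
cos(114°) = 1 - 2sin²57° = -0.4067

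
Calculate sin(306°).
sin(306°) = -0.809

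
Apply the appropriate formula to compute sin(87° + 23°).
sin(87° + 23°) = sin 87° cos 23° + cos 87° sin 23° = 0.9397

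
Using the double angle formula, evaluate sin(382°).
sin(382°) = 2 sin 191° cos 191° = 0.3746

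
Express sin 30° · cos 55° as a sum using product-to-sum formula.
sin 30° cos 55° = (1/2)[sin(30°+55°) + sin(30°-55°)]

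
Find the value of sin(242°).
sin(242°) = -0.8829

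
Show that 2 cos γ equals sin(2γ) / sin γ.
RHS = 2 sin γ cos γ / sin γ = 2 cos γ = LHS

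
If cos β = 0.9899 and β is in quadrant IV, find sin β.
sin β = -0.1418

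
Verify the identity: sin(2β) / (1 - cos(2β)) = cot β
LHS = 2 sin β cos β / (2sin²β) = cos β/sin β = cot β = RHS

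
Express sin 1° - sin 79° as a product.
sin 1° - sin 79° = 2 cos(40°) sin(-39°)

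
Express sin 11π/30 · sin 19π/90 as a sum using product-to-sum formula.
sin 11π/30 sin 19π/90 = (1/2)[cos(11π/30-19π/90) - cos(11π/30+19π/90)]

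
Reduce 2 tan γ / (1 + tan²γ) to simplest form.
2 tan γ / (1 + tan²γ) = sin(2γ) (using Double angle)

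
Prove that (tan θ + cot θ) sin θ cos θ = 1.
LHS = (sin θ/cos θ + cos θ/sin θ) sin θ cos θ = ((sin²θ + cos²θ)/(sin θ cos θ)) · sin θ cos θ = sin²θ + cos²θ = 1 = RHS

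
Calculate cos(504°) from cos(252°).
cos(504°) = cos²252° - sin²252° = -0.809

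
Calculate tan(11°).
tan(11°) = 0.1944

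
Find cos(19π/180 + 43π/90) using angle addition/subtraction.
cos(19π/180 + 43π/90) = cos 19π/180 cos 43π/90 - sin 19π/180 sin 43π/90 = -(√6-√2)/4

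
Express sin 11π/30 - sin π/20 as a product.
sin 11π/30 - sin π/20 = 2 cos(5π/24) sin(19π/120)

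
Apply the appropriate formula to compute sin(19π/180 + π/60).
sin(19π/180 + π/60) = sin 19π/180 cos π/60 + cos 19π/180 sin π/60 = 0.3746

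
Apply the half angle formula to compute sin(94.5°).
sin(94.5°) = √((1 - cos 189°)/2) = 0.9969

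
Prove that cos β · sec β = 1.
LHS = cos β · (1/cos β) = 1 = RHS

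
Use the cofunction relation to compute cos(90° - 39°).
cos(90° - 39°) = sin(39°) = 0.6293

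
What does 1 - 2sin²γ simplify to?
1 - 2sin²γ = cos(2γ) (using Double angle)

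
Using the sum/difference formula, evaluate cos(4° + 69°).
cos(4° + 69°) = cos 4° cos 69° - sin 4° sin 69° = 0.2924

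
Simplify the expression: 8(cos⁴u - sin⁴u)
8(cos⁴u - sin⁴u) = 8(cos(2u)) (using Factoring + double angle)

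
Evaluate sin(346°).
sin(346°) = -0.2419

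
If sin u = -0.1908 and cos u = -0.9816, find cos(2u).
cos(2u) = cos²u - sin²u = 0.9271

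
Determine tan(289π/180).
tan(289π/180) = -2.904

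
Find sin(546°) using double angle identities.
sin(546°) = 2 sin 273° cos 273° = -0.1045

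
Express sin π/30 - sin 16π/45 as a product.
sin π/30 - sin 16π/45 = 2 cos(7π/36) sin(-29π/180)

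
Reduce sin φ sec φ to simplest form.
sin φ sec φ = tan φ (using Reciprocal + quotient)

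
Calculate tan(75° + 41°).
tan(75° + 41°) = (tan 75° + tan 41°)/(1 - tan 75° tan 41°) = -2.05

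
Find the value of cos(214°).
cos(214°) = -0.829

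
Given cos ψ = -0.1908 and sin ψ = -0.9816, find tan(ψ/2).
tan(ψ/2) = sin ψ / (1 + cos ψ) = -1.213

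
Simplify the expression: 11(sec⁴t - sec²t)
11(sec⁴t - sec²t) = 11(tan⁴t + tan²t) (using Pythagorean)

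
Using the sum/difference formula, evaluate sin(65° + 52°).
sin(65° + 52°) = sin 65° cos 52° + cos 65° sin 52° = 0.891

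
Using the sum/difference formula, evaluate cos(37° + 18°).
cos(37° + 18°) = cos 37° cos 18° - sin 37° sin 18° = 0.5736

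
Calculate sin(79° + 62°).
sin(79° + 62°) = sin 79° cos 62° + cos 79° sin 62° = 0.6293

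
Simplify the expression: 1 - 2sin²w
1 - 2sin²w = cos(2w) (using Double angle)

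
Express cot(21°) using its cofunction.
cot(21°) = tan(90° - 21°) = tan(69°)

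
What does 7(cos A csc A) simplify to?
7(cos A csc A) = 7(cot A) (using Reciprocal + quotient)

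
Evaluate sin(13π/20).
sin(13π/20) = 0.891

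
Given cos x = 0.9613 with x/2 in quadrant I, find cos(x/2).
cos(x/2) = ±√((1 + cos x)/2); positive since x/2 ∈ QI, so cos(x/2) = 0.9903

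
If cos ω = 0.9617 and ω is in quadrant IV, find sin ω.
sin ω = -0.2741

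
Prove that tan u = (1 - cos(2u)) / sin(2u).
RHS = 2sin²u / (2 sin u cos u) = sin u/cos u = tan u = LHS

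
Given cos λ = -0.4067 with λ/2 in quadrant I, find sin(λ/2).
sin(λ/2) = ±√((1 - cos λ)/2); positive since λ/2 ∈ QI, so sin(λ/2) = 0.8387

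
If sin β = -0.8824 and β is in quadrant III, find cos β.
cos β = -0.4705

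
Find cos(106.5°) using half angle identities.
cos(106.5°) = -√((1 + cos 213°)/2) = -0.284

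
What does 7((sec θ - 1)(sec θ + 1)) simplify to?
7((sec θ - 1)(sec θ + 1)) = 7(tan²θ) (using Diff. of squares)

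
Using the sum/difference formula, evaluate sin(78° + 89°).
sin(78° + 89°) = sin 78° cos 89° + cos 78° sin 89° = 0.225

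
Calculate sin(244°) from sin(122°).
sin(244°) = 2 sin 122° cos 122° = -0.8988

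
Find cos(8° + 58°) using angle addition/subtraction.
cos(8° + 58°) = cos 8° cos 58° - sin 8° sin 58° = 0.4067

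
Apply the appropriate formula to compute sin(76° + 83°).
sin(76° + 83°) = sin 76° cos 83° + cos 76° sin 83° = 0.3584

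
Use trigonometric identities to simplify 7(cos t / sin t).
7(cos t / sin t) = 7(cot t) (using Quotient identity)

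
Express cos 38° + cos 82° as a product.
cos 38° + cos 82° = 2 cos(60°) cos(-22°)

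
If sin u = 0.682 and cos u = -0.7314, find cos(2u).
cos(2u) = cos²u - sin²u = 0.06982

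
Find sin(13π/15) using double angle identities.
sin(13π/15) = 2 sin 13π/30 cos 13π/30 = 0.4067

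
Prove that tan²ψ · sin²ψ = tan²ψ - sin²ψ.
RHS = sin²ψ/cos²ψ - sin²ψ = sin²ψ(1/cos²ψ - 1) = sin²ψ · (1 - cos²ψ)/cos²ψ = sin²ψ · sin²ψ/cos²ψ = sin²ψ · tan²ψ = LHS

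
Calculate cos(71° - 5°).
cos(71° - 5°) = cos 71° cos 5° + sin 71° sin 5° = 0.4067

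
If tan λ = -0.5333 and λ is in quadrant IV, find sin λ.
sin λ = -0.4706 (using tan²λ + 1 = sec²λ)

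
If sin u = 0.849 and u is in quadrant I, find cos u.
cos u = 0.5284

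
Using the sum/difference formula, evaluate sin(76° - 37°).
sin(76° - 37°) = sin 76° cos 37° - cos 76° sin 37° = 0.6293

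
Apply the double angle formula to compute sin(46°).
sin(46°) = 2 sin 23° cos 23° = 0.7193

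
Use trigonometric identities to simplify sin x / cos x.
sin x / cos x = tan x (using Quotient identity)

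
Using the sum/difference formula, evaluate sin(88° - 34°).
sin(88° - 34°) = sin 88° cos 34° - cos 88° sin 34° = 0.809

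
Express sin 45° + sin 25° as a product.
sin 45° + sin 25° = 2 sin(35°) cos(10°)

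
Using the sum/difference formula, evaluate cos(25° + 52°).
cos(25° + 52°) = cos 25° cos 52° - sin 25° sin 52° = 0.225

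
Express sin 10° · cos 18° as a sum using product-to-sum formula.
sin 10° cos 18° = (1/2)[sin(10°+18°) + sin(10°-18°)]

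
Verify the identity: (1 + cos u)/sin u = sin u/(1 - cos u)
RHS = sin u(1 + cos u) / ((1 - cos u)(1 + cos u)) = sin u(1 + cos u) / (1 - cos²u) = sin u(1 + cos u) / sin²u = (1 + cos u)/sin u = LHS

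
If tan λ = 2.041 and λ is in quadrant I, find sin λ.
sin λ = 0.898 (using tan²λ + 1 = sec²λ)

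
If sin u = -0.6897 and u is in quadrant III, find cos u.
cos u = -0.7241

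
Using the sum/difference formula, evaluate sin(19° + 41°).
sin(19° + 41°) = sin 19° cos 41° + cos 19° sin 41° = √3/2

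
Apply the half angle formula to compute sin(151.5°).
sin(151.5°) = √((1 - cos 303°)/2) = 0.4772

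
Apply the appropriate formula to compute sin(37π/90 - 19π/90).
sin(37π/90 - 19π/90) = sin 37π/90 cos 19π/90 - cos 37π/90 sin 19π/90 = 0.5878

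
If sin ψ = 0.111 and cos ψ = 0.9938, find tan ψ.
tan ψ = sin ψ / cos ψ = 0.1117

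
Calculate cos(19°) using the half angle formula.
cos(19°) = √((1 + cos 38°)/2) = 0.9455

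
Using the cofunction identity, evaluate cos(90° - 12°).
cos(90° - 12°) = sin(12°) = 0.2079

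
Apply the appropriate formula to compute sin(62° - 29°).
sin(62° - 29°) = sin 62° cos 29° - cos 62° sin 29° = 0.5446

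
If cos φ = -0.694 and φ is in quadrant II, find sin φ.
sin φ = 0.72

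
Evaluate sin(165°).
sin(165°) = (√6-√2)/4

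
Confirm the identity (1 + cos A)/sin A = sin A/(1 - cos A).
RHS = sin A(1 + cos A) / ((1 - cos A)(1 + cos A)) = sin A(1 + cos A) / (1 - cos²A) = sin A(1 + cos A) / sin²A = (1 + cos A)/sin A = LHS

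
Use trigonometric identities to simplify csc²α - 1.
csc²α - 1 = cot²α (using Pythagorean identity)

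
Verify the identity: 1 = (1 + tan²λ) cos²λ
RHS = sec²λ · cos²λ = (1/cos²λ) · cos²λ = 1 = LHS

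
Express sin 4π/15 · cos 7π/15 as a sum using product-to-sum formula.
sin 4π/15 cos 7π/15 = (1/2)[sin(4π/15+7π/15) + sin(4π/15-7π/15)]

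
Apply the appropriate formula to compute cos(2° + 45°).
cos(2° + 45°) = cos 2° cos 45° - sin 2° sin 45° = 0.682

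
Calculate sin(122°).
sin(122°) = 0.848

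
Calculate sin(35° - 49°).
sin(35° - 49°) = sin 35° cos 49° - cos 35° sin 49° = -0.2419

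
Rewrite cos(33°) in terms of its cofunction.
cos(33°) = sin(90° - 33°) = sin(57°)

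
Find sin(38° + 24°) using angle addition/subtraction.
sin(38° + 24°) = sin 38° cos 24° + cos 38° sin 24° = 0.8829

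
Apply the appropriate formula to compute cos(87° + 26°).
cos(87° + 26°) = cos 87° cos 26° - sin 87° sin 26° = -0.3907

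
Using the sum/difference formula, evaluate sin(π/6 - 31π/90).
sin(π/6 - 31π/90) = sin π/6 cos 31π/90 - cos π/6 sin 31π/90 = -0.5299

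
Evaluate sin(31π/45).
sin(31π/45) = 0.829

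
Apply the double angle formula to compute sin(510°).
sin(510°) = 2 sin 255° cos 255° = 1/2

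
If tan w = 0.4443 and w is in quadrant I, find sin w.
sin w = 0.406 (using tan²w + 1 = sec²w)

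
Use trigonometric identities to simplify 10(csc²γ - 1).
10(csc²γ - 1) = 10(cot²γ) (using Pythagorean identity)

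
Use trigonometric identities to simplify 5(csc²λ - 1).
5(csc²λ - 1) = 5(cot²λ) (using Pythagorean identity)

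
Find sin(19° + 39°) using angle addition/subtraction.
sin(19° + 39°) = sin 19° cos 39° + cos 19° sin 39° = 0.848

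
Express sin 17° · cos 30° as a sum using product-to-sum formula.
sin 17° cos 30° = (1/2)[sin(17°+30°) + sin(17°-30°)]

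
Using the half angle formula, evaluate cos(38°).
cos(38°) = √((1 + cos 76°)/2) = 0.788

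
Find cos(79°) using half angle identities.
cos(79°) = √((1 + cos 158°)/2) = 0.1908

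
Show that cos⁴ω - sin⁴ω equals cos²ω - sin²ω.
LHS = (cos²ω - sin²ω)(cos²ω + sin²ω) = (cos²ω - sin²ω) · 1 = cos²ω - sin²ω = RHS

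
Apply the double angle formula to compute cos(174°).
cos(174°) = cos²87° - sin²87° = -0.9945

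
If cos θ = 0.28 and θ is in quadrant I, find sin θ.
sin θ = 0.96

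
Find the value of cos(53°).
cos(53°) = 0.6018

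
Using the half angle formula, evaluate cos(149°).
cos(149°) = -√((1 + cos 298°)/2) = -0.8572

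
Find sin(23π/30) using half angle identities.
sin(23π/30) = √((1 - cos 23π/15)/2) = 0.6691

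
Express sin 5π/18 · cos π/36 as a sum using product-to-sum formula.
sin 5π/18 cos π/36 = (1/2)[sin(5π/18+π/36) + sin(5π/18-π/36)]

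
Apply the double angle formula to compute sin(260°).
sin(260°) = 2 sin 130° cos 130° = -0.9848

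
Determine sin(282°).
sin(282°) = -0.9781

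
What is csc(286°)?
csc(286°) = -1.04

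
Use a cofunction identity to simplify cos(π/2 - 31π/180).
cos(π/2 - 31π/180) = sin(31π/180)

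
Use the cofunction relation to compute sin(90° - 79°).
sin(90° - 79°) = cos(79°) = 0.1908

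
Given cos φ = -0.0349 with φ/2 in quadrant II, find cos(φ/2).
cos(φ/2) = ±√((1 + cos φ)/2); negative since φ/2 ∈ QII, so cos(φ/2) = -0.6947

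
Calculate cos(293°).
cos(293°) = 0.3907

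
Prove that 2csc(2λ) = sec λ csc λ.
LHS = 2/sin(2λ) = 2/(2 sin λ cos λ) = 1/(sin λ cos λ) = (1/cos λ)(1/sin λ) = sec λ csc λ = RHS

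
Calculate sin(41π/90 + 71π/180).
sin(41π/90 + 71π/180) = sin 41π/90 cos 71π/180 + cos 41π/90 sin 71π/180 = 0.454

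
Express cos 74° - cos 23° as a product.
cos 74° - cos 23° = -2 sin(48.5°) sin(25.5°)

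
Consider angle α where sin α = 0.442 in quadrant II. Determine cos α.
cos α = ±√(1 - sin²α) = -0.897 (negative in QII)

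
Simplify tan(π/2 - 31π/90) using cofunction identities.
tan(π/2 - 31π/90) = cot(31π/90)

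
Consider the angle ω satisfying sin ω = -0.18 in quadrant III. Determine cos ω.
cos ω = ±√(1 - sin²ω) = -0.9837 (negative in QIII)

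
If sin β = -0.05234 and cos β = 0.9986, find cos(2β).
cos(2β) = cos²β - sin²β = 0.9945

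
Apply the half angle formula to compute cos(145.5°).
cos(145.5°) = -√((1 + cos 291°)/2) = -0.8241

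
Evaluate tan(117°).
tan(117°) = -1.963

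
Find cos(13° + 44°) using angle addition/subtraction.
cos(13° + 44°) = cos 13° cos 44° - sin 13° sin 44° = 0.5446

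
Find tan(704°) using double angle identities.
tan(704°) = 2 tan 352° / (1 - tan²352°) = -0.2867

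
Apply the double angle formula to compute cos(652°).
cos(652°) = cos²326° - sin²326° = 0.3746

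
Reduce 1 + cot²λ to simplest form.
1 + cot²λ = csc²λ (using Pythagorean identity)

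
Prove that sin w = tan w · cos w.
RHS = (sin w/cos w) · cos w = sin w = LHS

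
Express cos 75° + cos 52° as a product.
cos 75° + cos 52° = 2 cos(63.5°) cos(11.5°)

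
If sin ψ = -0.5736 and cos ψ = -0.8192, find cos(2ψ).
cos(2ψ) = cos²ψ - sin²ψ = 0.3421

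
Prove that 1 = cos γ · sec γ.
RHS = cos γ · (1/cos γ) = 1 = LHS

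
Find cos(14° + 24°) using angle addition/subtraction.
cos(14° + 24°) = cos 14° cos 24° - sin 14° sin 24° = 0.788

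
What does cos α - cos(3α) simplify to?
cos α - cos(3α) = 2 sin(2α) sin α (using Sum-to-product)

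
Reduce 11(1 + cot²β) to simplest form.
11(1 + cot²β) = 11(csc²β) (using Pythagorean identity)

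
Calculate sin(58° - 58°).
sin(58° - 58°) = sin 58° cos 58° - cos 58° sin 58° = 0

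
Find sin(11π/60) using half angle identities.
sin(11π/60) = √((1 - cos 11π/30)/2) = 0.5446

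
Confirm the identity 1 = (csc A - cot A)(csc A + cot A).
RHS = csc²A - cot²A = (1 + cot²A) - cot²A = 1 = LHS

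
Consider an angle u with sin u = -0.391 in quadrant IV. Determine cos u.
cos u = √(1 - sin²u) = 0.9204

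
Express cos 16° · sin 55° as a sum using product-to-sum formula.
cos 16° sin 55° = (1/2)[sin(16°+55°) - sin(16°-55°)]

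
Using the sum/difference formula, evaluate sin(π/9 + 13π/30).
sin(π/9 + 13π/30) = sin π/9 cos 13π/30 + cos π/9 sin 13π/30 = 0.9903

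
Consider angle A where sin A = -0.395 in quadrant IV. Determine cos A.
cos A = √(1 - sin²A) = 0.9187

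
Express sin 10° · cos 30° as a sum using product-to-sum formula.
sin 10° cos 30° = (1/2)[sin(10°+30°) + sin(10°-30°)]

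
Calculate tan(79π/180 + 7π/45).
tan(79π/180 + 7π/45) = (tan 79π/180 + tan 7π/45)/(1 - tan 79π/180 tan 7π/45) = -3.271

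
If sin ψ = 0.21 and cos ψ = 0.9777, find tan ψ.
tan ψ = sin ψ / cos ψ = 0.2148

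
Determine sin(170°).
sin(170°) = 0.1736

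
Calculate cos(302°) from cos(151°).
cos(302°) = cos²151° - sin²151° = 0.5299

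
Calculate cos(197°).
cos(197°) = -0.9563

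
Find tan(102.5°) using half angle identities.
tan(102.5°) = sin 205° / (1 + cos 205°) = -4.511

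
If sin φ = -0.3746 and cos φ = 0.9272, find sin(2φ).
sin(2φ) = 2 sin φ cos φ = -0.6947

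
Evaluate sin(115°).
sin(115°) = 0.9063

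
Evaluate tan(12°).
tan(12°) = 0.2126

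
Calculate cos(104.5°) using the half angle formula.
cos(104.5°) = -√((1 + cos 209°)/2) = -0.2504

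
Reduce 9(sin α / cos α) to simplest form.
9(sin α / cos α) = 9(tan α) (using Quotient identity)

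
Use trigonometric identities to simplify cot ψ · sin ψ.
cot ψ · sin ψ = cos ψ (using Quotient identity)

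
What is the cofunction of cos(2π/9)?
cos(2π/9) = sin(π/2 - 2π/9) = sin(5π/18)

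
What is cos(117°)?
cos(117°) = -0.454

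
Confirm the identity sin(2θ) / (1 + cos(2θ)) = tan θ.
LHS = 2 sin θ cos θ / (2cos²θ) = sin θ/cos θ = tan θ = RHS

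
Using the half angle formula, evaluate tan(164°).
tan(164°) = sin 328° / (1 + cos 328°) = -0.2867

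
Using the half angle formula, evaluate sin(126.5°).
sin(126.5°) = √((1 - cos 253°)/2) = 0.8039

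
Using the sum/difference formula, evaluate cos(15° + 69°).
cos(15° + 69°) = cos 15° cos 69° - sin 15° sin 69° = 0.1045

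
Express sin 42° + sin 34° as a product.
sin 42° + sin 34° = 2 sin(38°) cos(4°)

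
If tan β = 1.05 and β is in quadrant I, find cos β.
cos β = 0.6897 (using tan²β + 1 = sec²β)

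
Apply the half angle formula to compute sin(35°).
sin(35°) = √((1 - cos 70°)/2) = 0.5736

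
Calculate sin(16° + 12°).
sin(16° + 12°) = sin 16° cos 12° + cos 16° sin 12° = 0.4695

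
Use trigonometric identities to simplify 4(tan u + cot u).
4(tan u + cot u) = 4(sec u csc u) (using Quotient identities)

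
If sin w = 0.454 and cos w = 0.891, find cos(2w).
cos(2w) = cos²w - sin²w = 0.5878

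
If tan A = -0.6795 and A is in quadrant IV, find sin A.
sin A = -0.562 (using tan²A + 1 = sec²A)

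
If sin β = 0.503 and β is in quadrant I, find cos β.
cos β = 0.8643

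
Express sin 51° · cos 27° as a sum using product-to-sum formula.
sin 51° cos 27° = (1/2)[sin(51°+27°) + sin(51°-27°)]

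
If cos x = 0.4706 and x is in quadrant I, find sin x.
sin x = 0.8823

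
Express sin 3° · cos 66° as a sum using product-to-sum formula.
sin 3° cos 66° = (1/2)[sin(3°+66°) + sin(3°-66°)]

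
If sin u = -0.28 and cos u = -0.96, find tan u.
tan u = sin u / cos u = 0.2917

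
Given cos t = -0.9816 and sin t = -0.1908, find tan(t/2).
tan(t/2) = sin t / (1 + cos t) = -10.37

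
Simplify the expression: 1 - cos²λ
1 - cos²λ = sin²λ (using Pythagorean identity)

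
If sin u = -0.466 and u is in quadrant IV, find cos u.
cos u = 0.8848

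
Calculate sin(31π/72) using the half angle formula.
sin(31π/72) = √((1 - cos 31π/36)/2) = 0.9763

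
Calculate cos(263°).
cos(263°) = -0.1219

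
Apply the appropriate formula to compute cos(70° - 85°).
cos(70° - 85°) = cos 70° cos 85° + sin 70° sin 85° = (√6+√2)/4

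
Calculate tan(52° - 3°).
tan(52° - 3°) = (tan 52° - tan 3°)/(1 + tan 52° tan 3°) = 1.15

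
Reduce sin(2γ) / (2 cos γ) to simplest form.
sin(2γ) / (2 cos γ) = sin γ (using Double angle)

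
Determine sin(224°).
sin(224°) = -0.6947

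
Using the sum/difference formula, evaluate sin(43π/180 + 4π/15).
sin(43π/180 + 4π/15) = sin 43π/180 cos 4π/15 + cos 43π/180 sin 4π/15 = 0.9998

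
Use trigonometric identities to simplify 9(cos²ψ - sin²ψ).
9(cos²ψ - sin²ψ) = 9(cos(2ψ)) (using Double angle)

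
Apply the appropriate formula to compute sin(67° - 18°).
sin(67° - 18°) = sin 67° cos 18° - cos 67° sin 18° = 0.7547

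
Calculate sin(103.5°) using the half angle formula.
sin(103.5°) = √((1 - cos 207°)/2) = 0.9724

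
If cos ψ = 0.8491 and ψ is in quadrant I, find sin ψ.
sin ψ = 0.5282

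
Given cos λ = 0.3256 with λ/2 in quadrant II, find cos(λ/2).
cos(λ/2) = ±√((1 + cos λ)/2); negative since λ/2 ∈ QII, so cos(λ/2) = -0.8141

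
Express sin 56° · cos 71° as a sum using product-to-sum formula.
sin 56° cos 71° = (1/2)[sin(56°+71°) + sin(56°-71°)]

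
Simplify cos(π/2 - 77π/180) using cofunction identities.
cos(π/2 - 77π/180) = sin(77π/180)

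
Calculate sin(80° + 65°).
sin(80° + 65°) = sin 80° cos 65° + cos 80° sin 65° = 0.5736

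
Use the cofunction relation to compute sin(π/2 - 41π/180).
sin(π/2 - 41π/180) = cos(41π/180) = 0.7547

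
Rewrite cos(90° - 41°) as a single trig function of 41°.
cos(90° - 41°) = sin(41°)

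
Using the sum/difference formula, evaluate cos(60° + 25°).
cos(60° + 25°) = cos 60° cos 25° - sin 60° sin 25° = 0.08716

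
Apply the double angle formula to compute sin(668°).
sin(668°) = 2 sin 334° cos 334° = -0.788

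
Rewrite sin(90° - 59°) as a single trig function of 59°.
sin(90° - 59°) = cos(59°)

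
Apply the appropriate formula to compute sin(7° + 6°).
sin(7° + 6°) = sin 7° cos 6° + cos 7° sin 6° = 0.225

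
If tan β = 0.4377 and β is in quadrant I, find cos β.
cos β = 0.9161 (using tan²β + 1 = sec²β)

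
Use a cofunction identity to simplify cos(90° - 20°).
cos(90° - 20°) = sin(20°)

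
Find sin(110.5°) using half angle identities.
sin(110.5°) = √((1 - cos 221°)/2) = 0.9367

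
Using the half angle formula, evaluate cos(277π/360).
cos(277π/360) = -√((1 + cos 277π/180)/2) = -0.749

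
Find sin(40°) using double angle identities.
sin(40°) = 2 sin 20° cos 20° = 0.6428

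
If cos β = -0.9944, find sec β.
sec β = 1/cos β = -1.006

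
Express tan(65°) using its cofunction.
tan(65°) = cot(90° - 65°) = cot(25°)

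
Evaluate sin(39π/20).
sin(39π/20) = -0.1564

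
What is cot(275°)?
cot(275°) = -0.08749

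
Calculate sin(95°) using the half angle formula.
sin(95°) = √((1 - cos 190°)/2) = 0.9962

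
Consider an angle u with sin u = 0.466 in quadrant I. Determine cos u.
cos u = √(1 - sin²u) = 0.8848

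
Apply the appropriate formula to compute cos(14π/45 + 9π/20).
cos(14π/45 + 9π/20) = cos 14π/45 cos 9π/20 - sin 14π/45 sin 9π/20 = -0.7314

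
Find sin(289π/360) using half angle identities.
sin(289π/360) = √((1 - cos 289π/180)/2) = 0.5807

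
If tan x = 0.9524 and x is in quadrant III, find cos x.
cos x = -0.7241 (using tan²x + 1 = sec²x)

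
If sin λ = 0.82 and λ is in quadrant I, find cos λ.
cos λ = 0.5724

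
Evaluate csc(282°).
csc(282°) = -1.022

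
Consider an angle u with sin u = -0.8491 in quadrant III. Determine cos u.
cos u = ±√(1 - sin²u) = -0.5282 (negative in QIII)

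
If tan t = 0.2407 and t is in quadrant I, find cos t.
cos t = 0.9722 (using tan²t + 1 = sec²t)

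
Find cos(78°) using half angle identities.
cos(78°) = √((1 + cos 156°)/2) = 0.2079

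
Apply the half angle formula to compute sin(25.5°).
sin(25.5°) = √((1 - cos 51°)/2) = 0.4305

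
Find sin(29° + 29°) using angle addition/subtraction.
sin(29° + 29°) = sin 29° cos 29° + cos 29° sin 29° = 0.848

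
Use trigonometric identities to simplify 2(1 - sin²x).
2(1 - sin²x) = 2(cos²x) (using Pythagorean identity)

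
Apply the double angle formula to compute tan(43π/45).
tan(43π/45) = 2 tan 43π/90 / (1 - tan²43π/90) = -0.1405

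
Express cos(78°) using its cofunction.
cos(78°) = sin(90° - 78°) = sin(12°)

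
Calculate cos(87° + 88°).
cos(87° + 88°) = cos 87° cos 88° - sin 87° sin 88° = -0.9962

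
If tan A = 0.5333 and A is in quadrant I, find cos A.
cos A = 0.8824 (using tan²A + 1 = sec²A)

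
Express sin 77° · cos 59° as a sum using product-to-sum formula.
sin 77° cos 59° = (1/2)[sin(77°+59°) + sin(77°-59°)]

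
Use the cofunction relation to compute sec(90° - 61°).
sec(90° - 61°) = csc(61°) = 1.143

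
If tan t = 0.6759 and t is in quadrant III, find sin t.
sin t = -0.56 (using tan²t + 1 = sec²t)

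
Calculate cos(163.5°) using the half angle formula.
cos(163.5°) = -√((1 + cos 327°)/2) = -0.9588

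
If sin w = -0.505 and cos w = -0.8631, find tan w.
tan w = sin w / cos w = 0.5851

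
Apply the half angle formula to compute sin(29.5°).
sin(29.5°) = √((1 - cos 59°)/2) = 0.4924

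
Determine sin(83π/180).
sin(83π/180) = 0.9925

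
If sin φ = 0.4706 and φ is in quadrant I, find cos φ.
cos φ = 0.8823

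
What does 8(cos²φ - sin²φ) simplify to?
8(cos²φ - sin²φ) = 8(cos(2φ)) (using Double angle)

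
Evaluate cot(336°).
cot(336°) = -2.246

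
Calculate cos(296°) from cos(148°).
cos(296°) = cos²148° - sin²148° = 0.4384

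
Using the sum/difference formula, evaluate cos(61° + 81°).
cos(61° + 81°) = cos 61° cos 81° - sin 61° sin 81° = -0.788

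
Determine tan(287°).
tan(287°) = -3.271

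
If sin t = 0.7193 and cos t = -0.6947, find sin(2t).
sin(2t) = 2 sin t cos t = -0.9994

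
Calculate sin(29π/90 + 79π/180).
sin(29π/90 + 79π/180) = sin 29π/90 cos 79π/180 + cos 29π/90 sin 79π/180 = 0.682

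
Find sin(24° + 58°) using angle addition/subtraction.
sin(24° + 58°) = sin 24° cos 58° + cos 24° sin 58° = 0.9903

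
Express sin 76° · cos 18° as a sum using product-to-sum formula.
sin 76° cos 18° = (1/2)[sin(76°+18°) + sin(76°-18°)]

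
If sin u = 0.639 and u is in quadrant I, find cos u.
cos u = 0.7692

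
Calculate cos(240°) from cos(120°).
cos(240°) = cos²120° - sin²120° = -1/2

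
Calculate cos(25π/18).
cos(25π/18) = -0.342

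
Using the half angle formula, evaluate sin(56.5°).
sin(56.5°) = √((1 - cos 113°)/2) = 0.8339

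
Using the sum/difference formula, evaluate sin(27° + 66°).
sin(27° + 66°) = sin 27° cos 66° + cos 27° sin 66° = 0.9986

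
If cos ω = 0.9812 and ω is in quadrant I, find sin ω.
sin ω = 0.193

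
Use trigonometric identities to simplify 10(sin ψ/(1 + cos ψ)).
10(sin ψ/(1 + cos ψ)) = 10(tan(ψ/2)) (using Half angle)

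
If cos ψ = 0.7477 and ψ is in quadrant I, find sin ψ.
sin ψ = 0.664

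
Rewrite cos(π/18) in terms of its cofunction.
cos(π/18) = sin(π/2 - π/18) = sin(4π/9)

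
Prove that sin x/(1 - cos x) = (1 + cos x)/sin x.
LHS = sin x(1 + cos x) / ((1 - cos x)(1 + cos x)) = sin x(1 + cos x) / (1 - cos²x) = sin x(1 + cos x) / sin²x = (1 + cos x)/sin x = RHS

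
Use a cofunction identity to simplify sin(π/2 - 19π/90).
sin(π/2 - 19π/90) = cos(19π/90)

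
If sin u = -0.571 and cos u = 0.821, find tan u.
tan u = sin u / cos u = -0.6955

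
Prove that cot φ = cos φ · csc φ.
RHS = cos φ · (1/sin φ) = cos φ/sin φ = cot φ = LHS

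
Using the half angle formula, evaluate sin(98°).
sin(98°) = √((1 - cos 196°)/2) = 0.9903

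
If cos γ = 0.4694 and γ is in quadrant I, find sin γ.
sin γ = 0.883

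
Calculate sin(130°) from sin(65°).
sin(130°) = 2 sin 65° cos 65° = 0.766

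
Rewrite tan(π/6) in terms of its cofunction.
tan(π/6) = cot(π/2 - π/6) = cot(π/3)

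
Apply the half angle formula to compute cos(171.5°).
cos(171.5°) = -√((1 + cos 343°)/2) = -0.989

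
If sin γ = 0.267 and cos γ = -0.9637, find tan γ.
tan γ = sin γ / cos γ = -0.2771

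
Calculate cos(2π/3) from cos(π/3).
cos(2π/3) = cos²π/3 - sin²π/3 = -1/2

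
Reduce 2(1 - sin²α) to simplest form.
2(1 - sin²α) = 2(cos²α) (using Pythagorean identity)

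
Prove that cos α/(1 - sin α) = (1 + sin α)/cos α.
RHS = (1 + sin α)(1 - sin α) / (cos α(1 - sin α)) = (1 - sin²α) / (cos α(1 - sin α)) = cos²α / (cos α(1 - sin α)) = cos α/(1 - sin α) = LHS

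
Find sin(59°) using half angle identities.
sin(59°) = √((1 - cos 118°)/2) = 0.8572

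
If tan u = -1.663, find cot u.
cot u = 1/tan u = -0.6013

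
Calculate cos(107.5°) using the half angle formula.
cos(107.5°) = -√((1 + cos 215°)/2) = -0.3007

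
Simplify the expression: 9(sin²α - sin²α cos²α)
9(sin²α - sin²α cos²α) = 9(sin⁴α) (using Factoring)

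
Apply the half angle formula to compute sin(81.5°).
sin(81.5°) = √((1 - cos 163°)/2) = 0.989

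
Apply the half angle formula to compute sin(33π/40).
sin(33π/40) = √((1 - cos 33π/20)/2) = 0.5225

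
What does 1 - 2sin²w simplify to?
1 - 2sin²w = cos(2w) (using Double angle)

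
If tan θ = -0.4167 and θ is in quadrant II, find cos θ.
cos θ = -0.9231 (using tan²θ + 1 = sec²θ)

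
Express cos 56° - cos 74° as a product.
cos 56° - cos 74° = -2 sin(65°) sin(-9°)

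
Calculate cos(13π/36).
cos(13π/36) = 0.4226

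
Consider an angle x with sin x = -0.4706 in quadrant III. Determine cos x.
cos x = ±√(1 - sin²x) = -0.8823 (negative in QIII)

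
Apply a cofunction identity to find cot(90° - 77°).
cot(90° - 77°) = tan(77°) = 4.331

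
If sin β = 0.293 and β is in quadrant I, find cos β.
cos β = 0.9561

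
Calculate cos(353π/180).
cos(353π/180) = 0.9925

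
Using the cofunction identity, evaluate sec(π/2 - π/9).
sec(π/2 - π/9) = csc(π/9) = 2.924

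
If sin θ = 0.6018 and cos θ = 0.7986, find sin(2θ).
sin(2θ) = 2 sin θ cos θ = 0.9612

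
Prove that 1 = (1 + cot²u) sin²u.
RHS = csc²u · sin²u = (1/sin²u) · sin²u = 1 = LHS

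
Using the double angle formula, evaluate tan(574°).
tan(574°) = 2 tan 287° / (1 - tan²287°) = 0.6745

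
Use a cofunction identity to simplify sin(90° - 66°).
sin(90° - 66°) = cos(66°)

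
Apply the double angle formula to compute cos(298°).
cos(298°) = cos²149° - sin²149° = 0.4695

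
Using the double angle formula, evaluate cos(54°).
cos(54°) = 1 - 2sin²27° = 0.5878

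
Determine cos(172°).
cos(172°) = -0.9903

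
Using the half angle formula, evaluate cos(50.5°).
cos(50.5°) = √((1 + cos 101°)/2) = 0.6361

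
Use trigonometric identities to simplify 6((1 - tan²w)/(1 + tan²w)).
6((1 - tan²w)/(1 + tan²w)) = 6(cos(2w)) (using Double angle)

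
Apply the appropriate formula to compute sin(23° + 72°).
sin(23° + 72°) = sin 23° cos 72° + cos 23° sin 72° = 0.9962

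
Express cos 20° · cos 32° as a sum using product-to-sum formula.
cos 20° cos 32° = (1/2)[cos(20°-32°) + cos(20°+32°)]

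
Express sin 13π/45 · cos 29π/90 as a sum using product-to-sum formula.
sin 13π/45 cos 29π/90 = (1/2)[sin(13π/45+29π/90) + sin(13π/45-29π/90)]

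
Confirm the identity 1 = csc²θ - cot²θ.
RHS = 1/sin²θ - cos²θ/sin²θ = (1 - cos²θ)/sin²θ = sin²θ/sin²θ = 1 = LHS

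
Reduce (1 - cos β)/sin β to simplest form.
(1 - cos β)/sin β = tan(β/2) (using Half angle)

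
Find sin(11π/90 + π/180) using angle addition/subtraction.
sin(11π/90 + π/180) = sin 11π/90 cos π/180 + cos 11π/90 sin π/180 = 0.3907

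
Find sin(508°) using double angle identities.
sin(508°) = 2 sin 254° cos 254° = 0.5299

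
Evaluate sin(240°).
sin(240°) = -√3/2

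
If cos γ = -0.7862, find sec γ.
sec γ = 1/cos γ = -1.272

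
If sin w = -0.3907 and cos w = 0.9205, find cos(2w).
cos(2w) = cos²w - sin²w = 0.6947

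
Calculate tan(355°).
tan(355°) = -0.08749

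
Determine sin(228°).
sin(228°) = -0.7431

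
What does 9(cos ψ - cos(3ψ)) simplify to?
9(cos ψ - cos(3ψ)) = 9(2 sin(2ψ) sin ψ) (using Sum-to-product)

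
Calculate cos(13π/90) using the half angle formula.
cos(13π/90) = √((1 + cos 13π/45)/2) = 0.8988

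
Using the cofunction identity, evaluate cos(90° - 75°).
cos(90° - 75°) = sin(75°) = (√6+√2)/4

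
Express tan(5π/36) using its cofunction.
tan(5π/36) = cot(π/2 - 5π/36) = cot(13π/36)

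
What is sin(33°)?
sin(33°) = 0.5446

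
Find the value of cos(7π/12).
cos(7π/12) = -(√6-√2)/4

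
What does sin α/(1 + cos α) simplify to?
sin α/(1 + cos α) = tan(α/2) (using Half angle)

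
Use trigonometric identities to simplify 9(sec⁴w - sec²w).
9(sec⁴w - sec²w) = 9(tan⁴w + tan²w) (using Pythagorean)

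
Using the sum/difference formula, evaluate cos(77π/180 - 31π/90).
cos(77π/180 - 31π/90) = cos 77π/180 cos 31π/90 + sin 77π/180 sin 31π/90 = (√6+√2)/4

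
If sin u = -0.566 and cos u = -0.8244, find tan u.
tan u = sin u / cos u = 0.6866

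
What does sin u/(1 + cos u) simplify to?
sin u/(1 + cos u) = tan(u/2) (using Half angle)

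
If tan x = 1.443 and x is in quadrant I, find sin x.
sin x = 0.8219 (using tan²x + 1 = sec²x)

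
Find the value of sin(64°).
sin(64°) = 0.8988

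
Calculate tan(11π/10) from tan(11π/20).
tan(11π/10) = 2 tan 11π/20 / (1 - tan²11π/20) = 0.3249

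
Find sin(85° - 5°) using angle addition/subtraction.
sin(85° - 5°) = sin 85° cos 5° - cos 85° sin 5° = 0.9848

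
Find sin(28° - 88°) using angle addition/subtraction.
sin(28° - 88°) = sin 28° cos 88° - cos 28° sin 88° = -√3/2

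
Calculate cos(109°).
cos(109°) = -0.3256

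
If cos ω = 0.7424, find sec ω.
sec ω = 1/cos ω = 1.347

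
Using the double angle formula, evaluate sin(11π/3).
sin(11π/3) = 2 sin 11π/6 cos 11π/6 = -√3/2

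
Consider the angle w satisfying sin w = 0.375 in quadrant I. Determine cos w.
cos w = √(1 - sin²w) = 0.927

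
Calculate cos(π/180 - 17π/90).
cos(π/180 - 17π/90) = cos π/180 cos 17π/90 + sin π/180 sin 17π/90 = 0.8387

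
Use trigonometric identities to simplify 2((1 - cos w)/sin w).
2((1 - cos w)/sin w) = 2(tan(w/2)) (using Half angle)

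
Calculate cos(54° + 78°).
cos(54° + 78°) = cos 54° cos 78° - sin 54° sin 78° = -0.6691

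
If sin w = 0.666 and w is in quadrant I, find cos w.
cos w = 0.746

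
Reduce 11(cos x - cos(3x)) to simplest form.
11(cos x - cos(3x)) = 11(2 sin(2x) sin x) (using Sum-to-product)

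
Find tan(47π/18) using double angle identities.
tan(47π/18) = 2 tan 47π/36 / (1 - tan²47π/36) = -2.747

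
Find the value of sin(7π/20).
sin(7π/20) = 0.891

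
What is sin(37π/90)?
sin(37π/90) = 0.9613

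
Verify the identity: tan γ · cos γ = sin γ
LHS = (sin γ/cos γ) · cos γ = sin γ = RHS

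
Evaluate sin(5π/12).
sin(5π/12) = (√6+√2)/4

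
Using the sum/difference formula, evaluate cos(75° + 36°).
cos(75° + 36°) = cos 75° cos 36° - sin 75° sin 36° = -0.3584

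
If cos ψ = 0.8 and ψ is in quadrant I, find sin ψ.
sin ψ = 0.6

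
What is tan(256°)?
tan(256°) = 4.011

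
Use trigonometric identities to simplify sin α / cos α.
sin α / cos α = tan α (using Quotient identity)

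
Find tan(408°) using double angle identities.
tan(408°) = 2 tan 204° / (1 - tan²204°) = 1.111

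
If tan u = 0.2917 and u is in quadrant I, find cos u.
cos u = 0.96 (using tan²u + 1 = sec²u)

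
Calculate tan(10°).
tan(10°) = 0.1763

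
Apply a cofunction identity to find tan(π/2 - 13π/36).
tan(π/2 - 13π/36) = cot(13π/36) = 0.4663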